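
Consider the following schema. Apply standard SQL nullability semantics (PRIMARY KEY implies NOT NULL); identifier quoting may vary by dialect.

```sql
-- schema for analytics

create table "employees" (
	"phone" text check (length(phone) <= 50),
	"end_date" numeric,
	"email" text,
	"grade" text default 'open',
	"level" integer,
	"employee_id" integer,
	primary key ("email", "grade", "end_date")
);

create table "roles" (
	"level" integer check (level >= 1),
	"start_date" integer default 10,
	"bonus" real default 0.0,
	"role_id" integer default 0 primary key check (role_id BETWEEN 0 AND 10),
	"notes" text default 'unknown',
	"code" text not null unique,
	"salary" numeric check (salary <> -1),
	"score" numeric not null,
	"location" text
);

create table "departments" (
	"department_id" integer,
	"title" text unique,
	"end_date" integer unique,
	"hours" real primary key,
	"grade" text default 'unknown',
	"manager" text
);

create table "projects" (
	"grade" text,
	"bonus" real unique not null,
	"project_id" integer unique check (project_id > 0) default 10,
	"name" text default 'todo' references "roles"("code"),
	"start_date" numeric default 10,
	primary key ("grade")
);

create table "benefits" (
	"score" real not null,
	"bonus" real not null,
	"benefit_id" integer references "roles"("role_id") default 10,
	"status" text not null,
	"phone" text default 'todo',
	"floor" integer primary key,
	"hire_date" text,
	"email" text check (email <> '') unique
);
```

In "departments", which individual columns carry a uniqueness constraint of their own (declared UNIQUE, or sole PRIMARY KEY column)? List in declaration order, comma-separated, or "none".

- department_id: no UNIQUE or single-column PK constraint.
- title: declared UNIQUE → unique.
- end_date: declared UNIQUE → unique.
- hours: single-column PRIMARY KEY → unique.
- grade: no UNIQUE or single-column PK constraint.
- manager: no UNIQUE or single-column PK constraint.

title, end_date, hours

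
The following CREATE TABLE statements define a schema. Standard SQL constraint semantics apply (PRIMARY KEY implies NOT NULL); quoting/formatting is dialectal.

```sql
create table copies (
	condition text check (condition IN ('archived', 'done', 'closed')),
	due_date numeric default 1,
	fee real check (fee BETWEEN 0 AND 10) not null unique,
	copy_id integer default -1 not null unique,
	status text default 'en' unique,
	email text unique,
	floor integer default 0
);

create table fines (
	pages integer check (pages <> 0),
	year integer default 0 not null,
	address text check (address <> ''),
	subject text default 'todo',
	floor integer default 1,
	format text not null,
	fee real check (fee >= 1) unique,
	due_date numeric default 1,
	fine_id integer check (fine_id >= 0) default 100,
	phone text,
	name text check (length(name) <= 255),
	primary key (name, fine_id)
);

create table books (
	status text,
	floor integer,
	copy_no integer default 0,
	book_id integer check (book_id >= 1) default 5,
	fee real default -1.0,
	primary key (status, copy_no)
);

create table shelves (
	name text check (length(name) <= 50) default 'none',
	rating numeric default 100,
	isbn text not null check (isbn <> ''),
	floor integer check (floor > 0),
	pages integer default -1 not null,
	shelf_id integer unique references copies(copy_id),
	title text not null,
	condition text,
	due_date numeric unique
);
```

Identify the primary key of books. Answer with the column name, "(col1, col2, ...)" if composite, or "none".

A table-level PRIMARY KEY clause names 2 columns: status, copy_no.
This is a composite key — the combination is unique, not each column individually.

(status, copy_no)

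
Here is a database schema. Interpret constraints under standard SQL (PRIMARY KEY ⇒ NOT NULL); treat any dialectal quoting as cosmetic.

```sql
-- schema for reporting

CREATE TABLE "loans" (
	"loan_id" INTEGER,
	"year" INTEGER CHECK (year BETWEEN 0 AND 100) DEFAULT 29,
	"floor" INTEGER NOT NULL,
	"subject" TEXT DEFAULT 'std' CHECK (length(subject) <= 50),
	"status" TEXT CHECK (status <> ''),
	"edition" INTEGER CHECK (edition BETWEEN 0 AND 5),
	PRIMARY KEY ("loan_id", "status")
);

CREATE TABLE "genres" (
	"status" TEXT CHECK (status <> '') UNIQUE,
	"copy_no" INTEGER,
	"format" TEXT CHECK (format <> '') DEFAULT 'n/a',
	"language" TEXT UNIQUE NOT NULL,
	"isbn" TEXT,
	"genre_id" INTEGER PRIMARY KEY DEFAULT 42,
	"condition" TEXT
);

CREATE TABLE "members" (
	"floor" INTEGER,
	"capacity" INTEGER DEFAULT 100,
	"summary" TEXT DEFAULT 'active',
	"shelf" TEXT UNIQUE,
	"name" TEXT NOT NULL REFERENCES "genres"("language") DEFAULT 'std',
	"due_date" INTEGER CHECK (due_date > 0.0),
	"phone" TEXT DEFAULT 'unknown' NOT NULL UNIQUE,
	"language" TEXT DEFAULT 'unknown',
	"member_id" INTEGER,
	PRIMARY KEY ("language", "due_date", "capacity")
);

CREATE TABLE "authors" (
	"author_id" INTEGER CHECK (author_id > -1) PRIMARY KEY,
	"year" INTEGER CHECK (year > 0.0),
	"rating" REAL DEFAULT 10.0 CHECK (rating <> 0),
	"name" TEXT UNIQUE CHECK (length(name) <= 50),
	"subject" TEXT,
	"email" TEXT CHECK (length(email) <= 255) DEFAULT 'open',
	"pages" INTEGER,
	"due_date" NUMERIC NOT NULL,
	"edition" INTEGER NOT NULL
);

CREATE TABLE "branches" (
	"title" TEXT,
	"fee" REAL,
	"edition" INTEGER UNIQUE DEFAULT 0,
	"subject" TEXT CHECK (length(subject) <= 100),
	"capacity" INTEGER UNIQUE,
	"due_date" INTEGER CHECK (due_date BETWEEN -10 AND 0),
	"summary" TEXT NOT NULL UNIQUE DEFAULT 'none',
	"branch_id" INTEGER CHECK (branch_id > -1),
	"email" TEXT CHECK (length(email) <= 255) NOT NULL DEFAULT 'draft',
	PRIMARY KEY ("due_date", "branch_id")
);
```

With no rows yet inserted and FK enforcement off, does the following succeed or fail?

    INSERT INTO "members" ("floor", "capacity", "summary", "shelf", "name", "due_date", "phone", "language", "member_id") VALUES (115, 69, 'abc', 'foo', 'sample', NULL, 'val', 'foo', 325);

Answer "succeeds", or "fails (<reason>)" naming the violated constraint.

due_date is explicitly set to NULL, but due_date is part of the PRIMARY KEY (implied NOT NULL).

fails (NOT NULL on due_date)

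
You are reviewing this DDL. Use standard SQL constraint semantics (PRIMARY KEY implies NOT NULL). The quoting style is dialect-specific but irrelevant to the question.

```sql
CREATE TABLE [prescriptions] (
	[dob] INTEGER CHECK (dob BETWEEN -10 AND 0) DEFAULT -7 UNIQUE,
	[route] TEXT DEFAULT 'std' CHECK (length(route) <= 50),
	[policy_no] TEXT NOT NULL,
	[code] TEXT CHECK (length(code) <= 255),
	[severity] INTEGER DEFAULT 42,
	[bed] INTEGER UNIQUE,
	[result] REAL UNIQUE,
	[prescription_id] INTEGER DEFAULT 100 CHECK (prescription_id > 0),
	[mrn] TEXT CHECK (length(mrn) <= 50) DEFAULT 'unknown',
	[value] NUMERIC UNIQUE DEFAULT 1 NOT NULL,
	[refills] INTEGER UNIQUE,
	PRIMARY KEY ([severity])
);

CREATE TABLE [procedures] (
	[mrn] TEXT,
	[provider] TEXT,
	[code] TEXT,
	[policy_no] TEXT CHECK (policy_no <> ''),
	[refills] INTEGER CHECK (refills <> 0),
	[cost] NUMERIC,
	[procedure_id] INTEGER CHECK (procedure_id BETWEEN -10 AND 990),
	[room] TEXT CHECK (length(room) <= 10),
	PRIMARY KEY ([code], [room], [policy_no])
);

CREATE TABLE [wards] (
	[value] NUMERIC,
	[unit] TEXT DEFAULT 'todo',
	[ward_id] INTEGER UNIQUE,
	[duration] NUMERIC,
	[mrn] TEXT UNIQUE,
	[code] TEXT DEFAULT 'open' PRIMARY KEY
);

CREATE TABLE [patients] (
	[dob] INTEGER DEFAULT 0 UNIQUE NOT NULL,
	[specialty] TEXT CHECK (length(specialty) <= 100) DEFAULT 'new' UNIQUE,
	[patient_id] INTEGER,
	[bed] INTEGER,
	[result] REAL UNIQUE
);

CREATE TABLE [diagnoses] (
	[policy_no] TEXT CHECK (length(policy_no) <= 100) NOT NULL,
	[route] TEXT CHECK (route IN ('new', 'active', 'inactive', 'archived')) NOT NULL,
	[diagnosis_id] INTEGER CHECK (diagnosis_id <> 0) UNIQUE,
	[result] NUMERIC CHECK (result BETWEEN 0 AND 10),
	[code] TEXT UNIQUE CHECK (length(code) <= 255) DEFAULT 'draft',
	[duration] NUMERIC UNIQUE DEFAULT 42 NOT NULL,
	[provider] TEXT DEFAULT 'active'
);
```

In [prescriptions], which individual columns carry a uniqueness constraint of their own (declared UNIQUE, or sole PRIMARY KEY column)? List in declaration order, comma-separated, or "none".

dob, severity, bed, result, value, refills

- dob: declared UNIQUE → unique.
- route: no UNIQUE or single-column PK constraint.
- policy_no: no UNIQUE or single-column PK constraint.
- code: no UNIQUE or single-column PK constraint.
- severity: single-column PRIMARY KEY → unique.
- bed: declared UNIQUE → unique.
- result: declared UNIQUE → unique.
- prescription_id: no UNIQUE or single-column PK constraint.
- mrn: no UNIQUE or single-column PK constraint.
- value: declared UNIQUE → unique.
- refills: declared UNIQUE → unique.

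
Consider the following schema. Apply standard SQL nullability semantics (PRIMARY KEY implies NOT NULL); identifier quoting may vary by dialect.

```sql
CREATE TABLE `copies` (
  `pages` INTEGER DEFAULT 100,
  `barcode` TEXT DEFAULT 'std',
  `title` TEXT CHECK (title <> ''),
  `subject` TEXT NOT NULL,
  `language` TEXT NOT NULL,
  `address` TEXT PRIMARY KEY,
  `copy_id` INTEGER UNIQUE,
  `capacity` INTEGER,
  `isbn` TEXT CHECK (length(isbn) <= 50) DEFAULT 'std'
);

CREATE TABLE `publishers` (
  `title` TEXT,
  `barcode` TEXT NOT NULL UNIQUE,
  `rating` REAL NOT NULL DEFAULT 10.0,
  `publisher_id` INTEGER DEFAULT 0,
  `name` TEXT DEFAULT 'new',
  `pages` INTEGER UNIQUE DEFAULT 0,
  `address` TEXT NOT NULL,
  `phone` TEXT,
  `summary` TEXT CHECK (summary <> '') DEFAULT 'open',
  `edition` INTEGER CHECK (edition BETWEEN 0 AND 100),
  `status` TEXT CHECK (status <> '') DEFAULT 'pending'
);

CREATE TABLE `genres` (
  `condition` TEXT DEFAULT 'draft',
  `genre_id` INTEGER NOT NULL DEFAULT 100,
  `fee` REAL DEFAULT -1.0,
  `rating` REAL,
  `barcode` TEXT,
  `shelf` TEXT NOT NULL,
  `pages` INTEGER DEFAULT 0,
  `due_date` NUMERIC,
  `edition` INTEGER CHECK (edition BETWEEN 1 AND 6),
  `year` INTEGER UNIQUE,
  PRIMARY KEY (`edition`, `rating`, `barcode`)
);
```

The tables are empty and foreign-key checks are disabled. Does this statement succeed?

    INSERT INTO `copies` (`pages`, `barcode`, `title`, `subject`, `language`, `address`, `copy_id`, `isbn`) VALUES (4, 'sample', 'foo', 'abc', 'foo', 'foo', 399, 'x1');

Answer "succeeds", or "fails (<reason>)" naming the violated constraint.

NOT NULL columns: address is supplied; language is supplied; subject is supplied.
CHECK constraints: 'foo' satisfies (title <> ''); 'x1' satisfies (length(isbn) <= 50).
No constraint is violated.

succeeds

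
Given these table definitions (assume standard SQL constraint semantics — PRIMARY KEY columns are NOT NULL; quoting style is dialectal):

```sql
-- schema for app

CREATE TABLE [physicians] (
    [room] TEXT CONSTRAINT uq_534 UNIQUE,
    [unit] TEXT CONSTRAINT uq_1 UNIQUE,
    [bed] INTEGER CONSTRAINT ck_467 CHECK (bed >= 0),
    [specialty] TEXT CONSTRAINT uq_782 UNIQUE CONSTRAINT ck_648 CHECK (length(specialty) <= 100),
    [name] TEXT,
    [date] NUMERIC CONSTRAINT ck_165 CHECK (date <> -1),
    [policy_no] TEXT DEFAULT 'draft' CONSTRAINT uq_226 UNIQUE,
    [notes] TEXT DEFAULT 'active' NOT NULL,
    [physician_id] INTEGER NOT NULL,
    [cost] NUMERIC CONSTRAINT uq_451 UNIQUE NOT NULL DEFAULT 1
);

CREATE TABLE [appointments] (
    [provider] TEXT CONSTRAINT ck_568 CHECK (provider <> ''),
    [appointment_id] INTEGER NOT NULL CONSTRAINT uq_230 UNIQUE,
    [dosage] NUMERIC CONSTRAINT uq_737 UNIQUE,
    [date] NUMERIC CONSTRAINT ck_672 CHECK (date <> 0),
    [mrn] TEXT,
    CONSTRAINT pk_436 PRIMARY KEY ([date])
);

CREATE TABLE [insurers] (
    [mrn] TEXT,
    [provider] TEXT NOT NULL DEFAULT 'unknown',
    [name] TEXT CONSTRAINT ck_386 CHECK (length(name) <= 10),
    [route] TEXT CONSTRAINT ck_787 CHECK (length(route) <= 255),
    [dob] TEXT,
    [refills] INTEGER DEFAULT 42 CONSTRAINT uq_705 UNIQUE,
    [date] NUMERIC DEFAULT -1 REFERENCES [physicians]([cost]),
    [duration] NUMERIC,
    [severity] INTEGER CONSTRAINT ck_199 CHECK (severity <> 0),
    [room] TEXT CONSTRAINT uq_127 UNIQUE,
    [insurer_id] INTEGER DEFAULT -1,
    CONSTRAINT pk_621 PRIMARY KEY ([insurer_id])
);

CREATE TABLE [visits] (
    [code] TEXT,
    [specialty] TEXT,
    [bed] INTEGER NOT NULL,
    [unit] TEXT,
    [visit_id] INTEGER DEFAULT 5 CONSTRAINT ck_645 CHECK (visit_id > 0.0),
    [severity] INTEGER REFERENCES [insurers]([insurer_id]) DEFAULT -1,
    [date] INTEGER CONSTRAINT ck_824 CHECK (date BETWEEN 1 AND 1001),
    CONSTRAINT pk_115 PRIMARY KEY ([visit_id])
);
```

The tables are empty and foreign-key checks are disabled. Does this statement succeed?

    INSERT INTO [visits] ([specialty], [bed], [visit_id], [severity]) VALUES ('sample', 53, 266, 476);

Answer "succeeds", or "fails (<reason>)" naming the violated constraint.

NOT NULL columns: bed is supplied; visit_id is supplied.
CHECK constraints: 266 satisfies (visit_id > 0.0).
No constraint is violated.

succeeds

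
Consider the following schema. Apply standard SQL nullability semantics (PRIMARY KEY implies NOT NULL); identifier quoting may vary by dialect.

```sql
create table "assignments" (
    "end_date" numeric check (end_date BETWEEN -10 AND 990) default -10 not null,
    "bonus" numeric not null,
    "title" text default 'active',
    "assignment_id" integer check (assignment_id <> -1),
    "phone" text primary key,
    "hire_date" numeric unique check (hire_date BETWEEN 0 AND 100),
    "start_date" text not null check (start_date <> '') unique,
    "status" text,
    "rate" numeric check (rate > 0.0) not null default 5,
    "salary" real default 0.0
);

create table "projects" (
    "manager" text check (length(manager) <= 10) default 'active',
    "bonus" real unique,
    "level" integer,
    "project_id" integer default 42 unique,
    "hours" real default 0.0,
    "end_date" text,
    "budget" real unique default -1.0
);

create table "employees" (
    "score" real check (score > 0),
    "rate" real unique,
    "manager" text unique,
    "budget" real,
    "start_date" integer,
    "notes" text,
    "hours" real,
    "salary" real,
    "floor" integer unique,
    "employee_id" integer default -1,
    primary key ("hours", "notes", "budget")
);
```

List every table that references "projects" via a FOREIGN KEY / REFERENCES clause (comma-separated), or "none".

none

No REFERENCES clause anywhere in the schema names projects.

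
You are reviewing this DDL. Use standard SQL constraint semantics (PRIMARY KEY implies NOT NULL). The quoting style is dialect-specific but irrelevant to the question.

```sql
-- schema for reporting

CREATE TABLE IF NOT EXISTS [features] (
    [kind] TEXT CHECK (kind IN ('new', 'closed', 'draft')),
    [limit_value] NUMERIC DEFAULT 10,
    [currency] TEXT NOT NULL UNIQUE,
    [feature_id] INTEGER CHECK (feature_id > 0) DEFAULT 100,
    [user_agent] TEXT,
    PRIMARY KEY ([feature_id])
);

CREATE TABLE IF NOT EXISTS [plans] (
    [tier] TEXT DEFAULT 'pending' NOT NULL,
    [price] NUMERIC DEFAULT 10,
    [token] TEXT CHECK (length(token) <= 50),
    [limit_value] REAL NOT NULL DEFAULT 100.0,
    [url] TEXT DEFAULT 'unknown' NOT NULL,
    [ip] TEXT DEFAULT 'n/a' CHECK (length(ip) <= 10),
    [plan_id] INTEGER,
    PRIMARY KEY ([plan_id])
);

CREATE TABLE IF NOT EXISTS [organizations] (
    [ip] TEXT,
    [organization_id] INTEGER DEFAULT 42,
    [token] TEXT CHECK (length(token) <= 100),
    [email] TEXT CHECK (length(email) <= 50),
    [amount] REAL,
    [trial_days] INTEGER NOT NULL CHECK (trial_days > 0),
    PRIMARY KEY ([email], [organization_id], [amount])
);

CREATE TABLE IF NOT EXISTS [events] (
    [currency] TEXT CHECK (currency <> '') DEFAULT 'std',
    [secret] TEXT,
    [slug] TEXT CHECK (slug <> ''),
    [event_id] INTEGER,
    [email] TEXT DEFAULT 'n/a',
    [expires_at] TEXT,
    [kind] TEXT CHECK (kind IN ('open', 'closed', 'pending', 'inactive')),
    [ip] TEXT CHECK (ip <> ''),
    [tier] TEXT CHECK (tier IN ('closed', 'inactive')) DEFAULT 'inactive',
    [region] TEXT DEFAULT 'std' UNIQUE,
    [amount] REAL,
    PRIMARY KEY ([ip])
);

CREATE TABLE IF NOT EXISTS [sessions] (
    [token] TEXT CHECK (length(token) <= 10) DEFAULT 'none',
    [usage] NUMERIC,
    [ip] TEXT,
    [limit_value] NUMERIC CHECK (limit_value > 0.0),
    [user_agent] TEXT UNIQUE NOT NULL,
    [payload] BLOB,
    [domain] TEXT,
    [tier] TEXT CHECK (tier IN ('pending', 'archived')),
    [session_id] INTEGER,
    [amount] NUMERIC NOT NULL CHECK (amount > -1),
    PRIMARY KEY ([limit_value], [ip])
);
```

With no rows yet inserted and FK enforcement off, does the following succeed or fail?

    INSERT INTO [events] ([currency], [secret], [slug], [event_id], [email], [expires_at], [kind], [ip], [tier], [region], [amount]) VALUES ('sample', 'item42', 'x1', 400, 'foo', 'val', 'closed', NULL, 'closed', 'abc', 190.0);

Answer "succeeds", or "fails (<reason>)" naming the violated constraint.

fails (NOT NULL on ip)

ip is explicitly set to NULL, but ip is part of the PRIMARY KEY (implied NOT NULL).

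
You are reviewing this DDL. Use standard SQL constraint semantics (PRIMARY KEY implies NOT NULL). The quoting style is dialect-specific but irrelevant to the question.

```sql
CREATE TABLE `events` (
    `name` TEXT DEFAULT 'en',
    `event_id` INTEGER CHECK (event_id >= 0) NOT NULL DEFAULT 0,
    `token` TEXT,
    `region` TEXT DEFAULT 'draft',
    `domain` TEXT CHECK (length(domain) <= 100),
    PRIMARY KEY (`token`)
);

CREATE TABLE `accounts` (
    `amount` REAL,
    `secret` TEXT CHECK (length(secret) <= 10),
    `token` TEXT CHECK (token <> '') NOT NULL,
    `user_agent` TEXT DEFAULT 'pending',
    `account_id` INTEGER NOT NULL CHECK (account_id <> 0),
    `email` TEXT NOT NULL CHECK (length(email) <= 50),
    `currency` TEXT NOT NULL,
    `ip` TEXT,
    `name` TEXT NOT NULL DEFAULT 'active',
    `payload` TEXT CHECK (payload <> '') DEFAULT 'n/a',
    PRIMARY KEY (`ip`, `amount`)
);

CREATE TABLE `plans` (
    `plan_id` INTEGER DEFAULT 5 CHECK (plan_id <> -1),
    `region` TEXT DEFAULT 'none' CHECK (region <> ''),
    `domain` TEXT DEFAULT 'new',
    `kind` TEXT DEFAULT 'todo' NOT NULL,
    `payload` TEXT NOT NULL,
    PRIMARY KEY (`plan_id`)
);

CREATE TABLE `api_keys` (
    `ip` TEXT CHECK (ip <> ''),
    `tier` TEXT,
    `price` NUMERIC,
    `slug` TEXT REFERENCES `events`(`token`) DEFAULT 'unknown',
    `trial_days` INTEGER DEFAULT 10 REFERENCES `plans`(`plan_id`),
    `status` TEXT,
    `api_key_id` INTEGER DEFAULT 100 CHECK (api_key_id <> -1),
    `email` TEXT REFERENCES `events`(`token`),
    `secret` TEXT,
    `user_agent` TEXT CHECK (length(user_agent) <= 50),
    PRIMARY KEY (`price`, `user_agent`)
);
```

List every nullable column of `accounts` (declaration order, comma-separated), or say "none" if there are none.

secret, user_agent, payload

- amount: part of the PRIMARY KEY, which implies NOT NULL → not nullable.
- secret: CHECK does not forbid NULL (a CHECK constraint passes when its expression is NULL) → nullable.
- token: declared NOT NULL → not nullable.
- user_agent: DEFAULT only fills an omitted column; an explicit NULL is still allowed → nullable.
- account_id: declared NOT NULL → not nullable.
- email: declared NOT NULL → not nullable.
- currency: declared NOT NULL → not nullable.
- ip: part of the PRIMARY KEY, which implies NOT NULL → not nullable.
- name: declared NOT NULL → not nullable.
- payload: CHECK does not forbid NULL (a CHECK constraint passes when its expression is NULL) → nullable.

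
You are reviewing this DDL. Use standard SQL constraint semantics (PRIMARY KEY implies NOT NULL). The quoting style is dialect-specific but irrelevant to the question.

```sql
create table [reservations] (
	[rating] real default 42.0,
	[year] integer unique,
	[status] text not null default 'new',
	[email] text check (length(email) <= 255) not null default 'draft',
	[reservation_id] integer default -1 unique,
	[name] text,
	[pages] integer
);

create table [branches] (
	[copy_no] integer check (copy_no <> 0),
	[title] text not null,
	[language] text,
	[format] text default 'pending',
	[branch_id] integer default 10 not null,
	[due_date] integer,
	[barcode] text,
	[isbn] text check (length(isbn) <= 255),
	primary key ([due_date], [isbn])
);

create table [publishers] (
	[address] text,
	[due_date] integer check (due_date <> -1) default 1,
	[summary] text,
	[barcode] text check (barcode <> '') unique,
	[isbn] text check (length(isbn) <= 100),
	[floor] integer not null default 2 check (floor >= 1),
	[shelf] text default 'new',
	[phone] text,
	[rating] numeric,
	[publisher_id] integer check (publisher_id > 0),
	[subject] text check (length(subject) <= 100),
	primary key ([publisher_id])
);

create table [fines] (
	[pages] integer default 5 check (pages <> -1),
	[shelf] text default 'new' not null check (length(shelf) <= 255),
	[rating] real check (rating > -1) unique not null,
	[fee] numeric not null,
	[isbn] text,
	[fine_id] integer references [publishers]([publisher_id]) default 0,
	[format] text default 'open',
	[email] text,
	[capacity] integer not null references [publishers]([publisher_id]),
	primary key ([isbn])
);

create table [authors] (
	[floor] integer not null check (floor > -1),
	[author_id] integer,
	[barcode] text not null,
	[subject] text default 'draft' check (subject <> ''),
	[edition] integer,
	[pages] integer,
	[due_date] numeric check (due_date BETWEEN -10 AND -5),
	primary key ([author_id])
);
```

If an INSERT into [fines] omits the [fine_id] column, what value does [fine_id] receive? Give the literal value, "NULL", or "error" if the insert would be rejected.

fine_id has an explicit DEFAULT 0.
When the column is omitted from an INSERT, that default is used.

0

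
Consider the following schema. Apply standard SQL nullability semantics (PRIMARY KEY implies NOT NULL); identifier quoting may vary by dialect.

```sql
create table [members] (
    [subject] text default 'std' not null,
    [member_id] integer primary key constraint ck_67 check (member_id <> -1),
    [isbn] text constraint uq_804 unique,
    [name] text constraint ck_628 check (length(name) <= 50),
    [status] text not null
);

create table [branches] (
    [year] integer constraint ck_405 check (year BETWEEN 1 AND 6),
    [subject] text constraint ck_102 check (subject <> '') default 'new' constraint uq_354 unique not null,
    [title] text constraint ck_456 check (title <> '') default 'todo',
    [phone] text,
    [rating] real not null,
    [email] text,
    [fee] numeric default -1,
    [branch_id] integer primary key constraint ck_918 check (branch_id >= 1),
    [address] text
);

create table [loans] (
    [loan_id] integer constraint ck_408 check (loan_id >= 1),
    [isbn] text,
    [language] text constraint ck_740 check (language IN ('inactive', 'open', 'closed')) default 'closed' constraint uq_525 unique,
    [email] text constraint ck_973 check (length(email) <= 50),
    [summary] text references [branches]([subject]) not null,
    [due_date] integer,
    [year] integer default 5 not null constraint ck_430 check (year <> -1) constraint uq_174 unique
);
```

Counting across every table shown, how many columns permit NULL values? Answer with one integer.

13

members: 2 nullable (isbn, name — PK (member_id) and explicit NOT NULL columns excluded).
branches: 6 nullable (year, title, phone, email, fee, address — PK (branch_id) and explicit NOT NULL columns excluded).
loans: 5 nullable (loan_id, isbn, language, email, due_date — PK none and explicit NOT NULL columns excluded).
Total: 2 + 6 + 5 = 13.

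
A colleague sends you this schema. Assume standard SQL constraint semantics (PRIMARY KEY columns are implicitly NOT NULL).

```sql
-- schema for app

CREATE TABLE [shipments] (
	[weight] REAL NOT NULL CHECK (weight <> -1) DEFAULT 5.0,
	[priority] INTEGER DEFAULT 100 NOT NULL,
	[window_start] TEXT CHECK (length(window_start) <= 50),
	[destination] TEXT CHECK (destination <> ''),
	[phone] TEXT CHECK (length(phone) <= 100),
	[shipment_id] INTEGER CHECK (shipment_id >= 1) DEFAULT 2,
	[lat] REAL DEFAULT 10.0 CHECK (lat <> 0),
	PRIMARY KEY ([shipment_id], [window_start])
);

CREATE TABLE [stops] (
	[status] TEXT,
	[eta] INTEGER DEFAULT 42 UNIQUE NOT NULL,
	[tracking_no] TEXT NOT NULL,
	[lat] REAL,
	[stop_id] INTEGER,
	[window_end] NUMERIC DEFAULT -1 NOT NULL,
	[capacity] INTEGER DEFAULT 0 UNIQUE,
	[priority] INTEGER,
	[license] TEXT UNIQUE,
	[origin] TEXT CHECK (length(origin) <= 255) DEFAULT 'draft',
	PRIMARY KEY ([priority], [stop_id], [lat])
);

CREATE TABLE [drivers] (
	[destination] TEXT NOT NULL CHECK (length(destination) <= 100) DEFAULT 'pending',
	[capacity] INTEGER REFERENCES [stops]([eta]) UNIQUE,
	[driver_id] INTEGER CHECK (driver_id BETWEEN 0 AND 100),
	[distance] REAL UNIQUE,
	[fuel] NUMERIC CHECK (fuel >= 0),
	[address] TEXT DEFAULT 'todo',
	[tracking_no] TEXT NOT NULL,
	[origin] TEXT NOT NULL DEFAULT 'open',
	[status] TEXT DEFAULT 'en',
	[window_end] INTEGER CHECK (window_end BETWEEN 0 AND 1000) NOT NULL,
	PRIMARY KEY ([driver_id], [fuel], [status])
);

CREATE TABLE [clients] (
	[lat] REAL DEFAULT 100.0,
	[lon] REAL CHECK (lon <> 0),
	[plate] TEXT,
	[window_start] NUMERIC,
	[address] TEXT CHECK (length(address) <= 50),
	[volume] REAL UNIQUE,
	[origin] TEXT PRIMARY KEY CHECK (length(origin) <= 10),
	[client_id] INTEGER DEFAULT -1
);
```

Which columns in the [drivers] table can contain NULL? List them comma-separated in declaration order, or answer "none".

capacity, distance, address

- destination: declared NOT NULL → not nullable.
- capacity: a foreign key column may be NULL unless separately constrained → nullable.
- driver_id: part of the PRIMARY KEY, which implies NOT NULL → not nullable.
- distance: UNIQUE does not imply NOT NULL → nullable.
- fuel: part of the PRIMARY KEY, which implies NOT NULL → not nullable.
- address: DEFAULT only fills an omitted column; an explicit NULL is still allowed → nullable.
- tracking_no: declared NOT NULL → not nullable.
- origin: declared NOT NULL → not nullable.
- status: part of the PRIMARY KEY, which implies NOT NULL → not nullable.
- window_end: declared NOT NULL → not nullable.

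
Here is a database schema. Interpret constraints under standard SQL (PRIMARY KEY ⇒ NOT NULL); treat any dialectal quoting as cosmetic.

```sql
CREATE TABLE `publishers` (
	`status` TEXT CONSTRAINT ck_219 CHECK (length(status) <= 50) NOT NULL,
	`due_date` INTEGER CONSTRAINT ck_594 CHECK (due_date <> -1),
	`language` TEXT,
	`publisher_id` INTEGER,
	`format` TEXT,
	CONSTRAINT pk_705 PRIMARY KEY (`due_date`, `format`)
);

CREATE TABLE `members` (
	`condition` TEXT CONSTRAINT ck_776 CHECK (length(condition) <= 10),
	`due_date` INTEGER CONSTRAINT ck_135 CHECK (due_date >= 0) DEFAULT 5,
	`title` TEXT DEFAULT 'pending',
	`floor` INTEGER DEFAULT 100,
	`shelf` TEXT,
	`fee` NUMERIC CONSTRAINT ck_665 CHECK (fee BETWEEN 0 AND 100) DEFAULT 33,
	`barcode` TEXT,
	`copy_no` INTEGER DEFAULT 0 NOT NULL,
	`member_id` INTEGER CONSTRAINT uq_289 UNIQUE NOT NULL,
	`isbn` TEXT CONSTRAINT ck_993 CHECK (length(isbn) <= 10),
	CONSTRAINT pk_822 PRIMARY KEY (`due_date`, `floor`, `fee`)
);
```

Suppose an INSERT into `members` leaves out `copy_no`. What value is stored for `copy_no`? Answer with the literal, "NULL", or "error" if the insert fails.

copy_no has an explicit DEFAULT 0.
When the column is omitted from an INSERT, that default is used.

0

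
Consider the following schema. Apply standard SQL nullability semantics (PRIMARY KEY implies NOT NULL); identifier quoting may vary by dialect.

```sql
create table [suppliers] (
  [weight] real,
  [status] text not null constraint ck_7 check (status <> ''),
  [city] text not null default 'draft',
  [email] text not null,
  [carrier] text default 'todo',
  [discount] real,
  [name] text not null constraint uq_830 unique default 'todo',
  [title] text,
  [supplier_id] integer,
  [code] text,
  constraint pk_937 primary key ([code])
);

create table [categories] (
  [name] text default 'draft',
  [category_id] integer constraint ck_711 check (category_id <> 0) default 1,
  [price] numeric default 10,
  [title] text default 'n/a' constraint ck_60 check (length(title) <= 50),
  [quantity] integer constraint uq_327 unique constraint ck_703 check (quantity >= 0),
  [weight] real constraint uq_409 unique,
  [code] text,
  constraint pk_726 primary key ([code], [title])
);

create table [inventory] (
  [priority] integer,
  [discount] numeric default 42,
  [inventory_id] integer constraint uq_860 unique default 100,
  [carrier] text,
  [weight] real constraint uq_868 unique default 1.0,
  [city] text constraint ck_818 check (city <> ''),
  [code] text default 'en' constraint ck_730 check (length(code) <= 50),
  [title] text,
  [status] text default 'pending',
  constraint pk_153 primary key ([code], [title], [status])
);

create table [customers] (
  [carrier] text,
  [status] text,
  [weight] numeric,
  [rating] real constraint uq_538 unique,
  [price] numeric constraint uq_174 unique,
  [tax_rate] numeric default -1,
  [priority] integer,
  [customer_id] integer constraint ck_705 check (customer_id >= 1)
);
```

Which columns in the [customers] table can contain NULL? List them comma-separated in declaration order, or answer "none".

carrier, status, weight, rating, price, tax_rate, priority, customer_id

- carrier: no NOT NULL constraint applies → nullable.
- status: no NOT NULL constraint applies → nullable.
- weight: no NOT NULL constraint applies → nullable.
- rating: UNIQUE does not imply NOT NULL → nullable.
- price: UNIQUE does not imply NOT NULL → nullable.
- tax_rate: DEFAULT only fills an omitted column; an explicit NULL is still allowed → nullable.
- priority: no NOT NULL constraint applies → nullable.
- customer_id: CHECK does not forbid NULL (a CHECK constraint passes when its expression is NULL) → nullable.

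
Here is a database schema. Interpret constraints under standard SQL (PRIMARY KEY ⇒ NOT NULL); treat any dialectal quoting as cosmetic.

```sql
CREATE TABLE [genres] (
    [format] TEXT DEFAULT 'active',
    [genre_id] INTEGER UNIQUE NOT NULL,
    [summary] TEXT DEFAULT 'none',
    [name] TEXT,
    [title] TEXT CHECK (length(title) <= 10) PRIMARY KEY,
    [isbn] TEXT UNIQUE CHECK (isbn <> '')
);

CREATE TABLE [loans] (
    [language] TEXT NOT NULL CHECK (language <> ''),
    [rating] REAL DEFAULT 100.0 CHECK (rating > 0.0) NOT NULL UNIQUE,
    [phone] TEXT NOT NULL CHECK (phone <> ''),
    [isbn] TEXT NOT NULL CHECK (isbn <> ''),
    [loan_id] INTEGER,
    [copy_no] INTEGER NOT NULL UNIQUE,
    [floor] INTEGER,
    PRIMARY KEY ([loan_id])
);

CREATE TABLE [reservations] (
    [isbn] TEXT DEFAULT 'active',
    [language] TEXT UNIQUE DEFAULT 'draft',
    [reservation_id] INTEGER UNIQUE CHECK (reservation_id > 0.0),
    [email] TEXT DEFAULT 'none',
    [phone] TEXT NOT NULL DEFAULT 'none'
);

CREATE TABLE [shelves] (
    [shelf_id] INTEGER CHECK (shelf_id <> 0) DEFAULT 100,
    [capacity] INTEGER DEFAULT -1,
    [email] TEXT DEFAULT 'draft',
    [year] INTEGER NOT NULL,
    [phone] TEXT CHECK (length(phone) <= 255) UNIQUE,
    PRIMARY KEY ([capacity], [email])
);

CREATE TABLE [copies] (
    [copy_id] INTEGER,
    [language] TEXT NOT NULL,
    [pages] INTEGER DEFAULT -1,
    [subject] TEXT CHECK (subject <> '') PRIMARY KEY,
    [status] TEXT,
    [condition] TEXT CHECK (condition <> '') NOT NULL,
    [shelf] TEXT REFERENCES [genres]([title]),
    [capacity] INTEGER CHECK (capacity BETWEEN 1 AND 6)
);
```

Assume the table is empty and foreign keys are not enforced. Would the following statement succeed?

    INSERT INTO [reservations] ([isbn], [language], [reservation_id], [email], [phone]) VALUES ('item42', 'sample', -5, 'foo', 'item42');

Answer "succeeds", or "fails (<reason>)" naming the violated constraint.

fails (CHECK on reservation_id)

The value -5 for reservation_id violates CHECK (reservation_id > 0.0).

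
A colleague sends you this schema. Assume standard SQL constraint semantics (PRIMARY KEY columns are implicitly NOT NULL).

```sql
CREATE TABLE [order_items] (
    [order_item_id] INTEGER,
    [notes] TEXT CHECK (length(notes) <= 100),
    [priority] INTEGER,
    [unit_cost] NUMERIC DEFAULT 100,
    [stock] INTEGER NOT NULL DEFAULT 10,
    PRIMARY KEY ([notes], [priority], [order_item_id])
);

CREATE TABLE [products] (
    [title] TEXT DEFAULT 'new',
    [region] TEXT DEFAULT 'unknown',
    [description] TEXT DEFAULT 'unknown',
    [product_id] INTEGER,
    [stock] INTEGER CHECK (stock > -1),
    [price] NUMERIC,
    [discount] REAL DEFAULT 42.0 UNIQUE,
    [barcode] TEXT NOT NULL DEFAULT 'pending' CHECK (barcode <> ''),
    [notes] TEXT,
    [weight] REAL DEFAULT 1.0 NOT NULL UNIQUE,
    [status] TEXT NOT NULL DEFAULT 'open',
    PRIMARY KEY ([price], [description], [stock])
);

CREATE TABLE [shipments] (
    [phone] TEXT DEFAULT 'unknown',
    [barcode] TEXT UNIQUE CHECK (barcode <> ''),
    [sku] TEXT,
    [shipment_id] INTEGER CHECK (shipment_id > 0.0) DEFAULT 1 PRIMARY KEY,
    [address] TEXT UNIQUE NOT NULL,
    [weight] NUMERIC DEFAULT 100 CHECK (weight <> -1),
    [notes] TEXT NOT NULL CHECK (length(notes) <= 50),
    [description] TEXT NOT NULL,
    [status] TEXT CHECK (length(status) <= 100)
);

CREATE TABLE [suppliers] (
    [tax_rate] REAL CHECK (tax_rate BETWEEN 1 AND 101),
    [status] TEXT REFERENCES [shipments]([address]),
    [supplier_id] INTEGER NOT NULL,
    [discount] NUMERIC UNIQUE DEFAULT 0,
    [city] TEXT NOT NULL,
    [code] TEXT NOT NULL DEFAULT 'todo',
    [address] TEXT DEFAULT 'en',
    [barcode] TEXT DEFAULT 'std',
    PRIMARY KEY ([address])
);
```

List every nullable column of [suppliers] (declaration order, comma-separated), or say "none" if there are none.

- tax_rate: CHECK does not forbid NULL (a CHECK constraint passes when its expression is NULL) → nullable.
- status: a foreign key column may be NULL unless separately constrained → nullable.
- supplier_id: declared NOT NULL → not nullable.
- discount: UNIQUE does not imply NOT NULL → nullable.
- city: declared NOT NULL → not nullable.
- code: declared NOT NULL → not nullable.
- address: part of the PRIMARY KEY, which implies NOT NULL → not nullable.
- barcode: DEFAULT only fills an omitted column; an explicit NULL is still allowed → nullable.

tax_rate, status, discount, barcode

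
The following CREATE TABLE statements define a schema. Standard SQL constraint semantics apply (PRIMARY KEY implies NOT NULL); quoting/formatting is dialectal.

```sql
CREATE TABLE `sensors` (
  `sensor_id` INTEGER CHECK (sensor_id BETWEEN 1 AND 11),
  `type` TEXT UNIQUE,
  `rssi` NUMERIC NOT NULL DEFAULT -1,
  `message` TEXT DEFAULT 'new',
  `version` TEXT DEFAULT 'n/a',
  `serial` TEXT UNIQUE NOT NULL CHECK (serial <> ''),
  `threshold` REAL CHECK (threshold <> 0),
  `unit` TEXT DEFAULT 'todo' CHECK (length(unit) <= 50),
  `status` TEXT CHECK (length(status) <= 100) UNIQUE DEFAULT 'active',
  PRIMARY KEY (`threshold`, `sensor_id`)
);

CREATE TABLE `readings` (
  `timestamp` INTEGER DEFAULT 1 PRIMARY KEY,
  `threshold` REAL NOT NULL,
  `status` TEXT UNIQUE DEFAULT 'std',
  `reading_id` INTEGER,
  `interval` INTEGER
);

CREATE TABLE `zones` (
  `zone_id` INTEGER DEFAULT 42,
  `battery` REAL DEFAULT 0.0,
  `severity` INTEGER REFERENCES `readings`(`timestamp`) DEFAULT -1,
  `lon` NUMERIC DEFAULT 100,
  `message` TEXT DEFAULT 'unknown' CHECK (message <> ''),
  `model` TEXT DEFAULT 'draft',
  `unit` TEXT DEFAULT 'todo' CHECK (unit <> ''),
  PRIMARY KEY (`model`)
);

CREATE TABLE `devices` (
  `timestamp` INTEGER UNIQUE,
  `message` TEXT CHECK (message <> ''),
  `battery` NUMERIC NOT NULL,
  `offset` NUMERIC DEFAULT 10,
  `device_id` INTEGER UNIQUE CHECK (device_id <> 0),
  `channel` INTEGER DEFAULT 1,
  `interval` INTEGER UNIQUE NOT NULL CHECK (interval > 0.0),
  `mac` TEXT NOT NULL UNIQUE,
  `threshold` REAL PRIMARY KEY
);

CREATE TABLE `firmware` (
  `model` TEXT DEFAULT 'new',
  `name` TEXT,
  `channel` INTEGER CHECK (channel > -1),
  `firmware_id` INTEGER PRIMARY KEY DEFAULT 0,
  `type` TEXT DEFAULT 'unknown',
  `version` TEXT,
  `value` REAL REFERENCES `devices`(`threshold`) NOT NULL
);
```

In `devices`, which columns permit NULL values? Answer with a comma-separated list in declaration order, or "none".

- timestamp: UNIQUE does not imply NOT NULL → nullable.
- message: CHECK does not forbid NULL (a CHECK constraint passes when its expression is NULL) → nullable.
- battery: declared NOT NULL → not nullable.
- offset: DEFAULT only fills an omitted column; an explicit NULL is still allowed → nullable.
- device_id: CHECK does not forbid NULL (a CHECK constraint passes when its expression is NULL) → nullable.
- channel: DEFAULT only fills an omitted column; an explicit NULL is still allowed → nullable.
- interval: declared NOT NULL → not nullable.
- mac: declared NOT NULL → not nullable.
- threshold: part of the PRIMARY KEY, which implies NOT NULL → not nullable.

timestamp, message, offset, device_id, channel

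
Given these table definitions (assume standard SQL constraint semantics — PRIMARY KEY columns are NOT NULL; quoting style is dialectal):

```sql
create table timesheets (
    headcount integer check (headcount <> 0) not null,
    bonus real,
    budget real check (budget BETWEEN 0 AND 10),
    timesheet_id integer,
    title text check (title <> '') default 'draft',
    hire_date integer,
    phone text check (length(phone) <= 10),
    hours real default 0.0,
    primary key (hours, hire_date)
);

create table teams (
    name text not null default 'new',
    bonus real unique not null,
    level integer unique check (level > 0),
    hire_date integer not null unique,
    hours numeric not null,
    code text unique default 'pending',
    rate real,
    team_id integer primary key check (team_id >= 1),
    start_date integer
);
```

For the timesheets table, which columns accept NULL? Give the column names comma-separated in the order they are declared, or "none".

bonus, budget, timesheet_id, title, phone

- headcount: declared NOT NULL → not nullable.
- bonus: no NOT NULL constraint applies → nullable.
- budget: CHECK does not forbid NULL (a CHECK constraint passes when its expression is NULL) → nullable.
- timesheet_id: no NOT NULL constraint applies → nullable.
- title: CHECK does not forbid NULL (a CHECK constraint passes when its expression is NULL) → nullable.
- hire_date: part of the PRIMARY KEY, which implies NOT NULL → not nullable.
- phone: CHECK does not forbid NULL (a CHECK constraint passes when its expression is NULL) → nullable.
- hours: part of the PRIMARY KEY, which implies NOT NULL → not nullable.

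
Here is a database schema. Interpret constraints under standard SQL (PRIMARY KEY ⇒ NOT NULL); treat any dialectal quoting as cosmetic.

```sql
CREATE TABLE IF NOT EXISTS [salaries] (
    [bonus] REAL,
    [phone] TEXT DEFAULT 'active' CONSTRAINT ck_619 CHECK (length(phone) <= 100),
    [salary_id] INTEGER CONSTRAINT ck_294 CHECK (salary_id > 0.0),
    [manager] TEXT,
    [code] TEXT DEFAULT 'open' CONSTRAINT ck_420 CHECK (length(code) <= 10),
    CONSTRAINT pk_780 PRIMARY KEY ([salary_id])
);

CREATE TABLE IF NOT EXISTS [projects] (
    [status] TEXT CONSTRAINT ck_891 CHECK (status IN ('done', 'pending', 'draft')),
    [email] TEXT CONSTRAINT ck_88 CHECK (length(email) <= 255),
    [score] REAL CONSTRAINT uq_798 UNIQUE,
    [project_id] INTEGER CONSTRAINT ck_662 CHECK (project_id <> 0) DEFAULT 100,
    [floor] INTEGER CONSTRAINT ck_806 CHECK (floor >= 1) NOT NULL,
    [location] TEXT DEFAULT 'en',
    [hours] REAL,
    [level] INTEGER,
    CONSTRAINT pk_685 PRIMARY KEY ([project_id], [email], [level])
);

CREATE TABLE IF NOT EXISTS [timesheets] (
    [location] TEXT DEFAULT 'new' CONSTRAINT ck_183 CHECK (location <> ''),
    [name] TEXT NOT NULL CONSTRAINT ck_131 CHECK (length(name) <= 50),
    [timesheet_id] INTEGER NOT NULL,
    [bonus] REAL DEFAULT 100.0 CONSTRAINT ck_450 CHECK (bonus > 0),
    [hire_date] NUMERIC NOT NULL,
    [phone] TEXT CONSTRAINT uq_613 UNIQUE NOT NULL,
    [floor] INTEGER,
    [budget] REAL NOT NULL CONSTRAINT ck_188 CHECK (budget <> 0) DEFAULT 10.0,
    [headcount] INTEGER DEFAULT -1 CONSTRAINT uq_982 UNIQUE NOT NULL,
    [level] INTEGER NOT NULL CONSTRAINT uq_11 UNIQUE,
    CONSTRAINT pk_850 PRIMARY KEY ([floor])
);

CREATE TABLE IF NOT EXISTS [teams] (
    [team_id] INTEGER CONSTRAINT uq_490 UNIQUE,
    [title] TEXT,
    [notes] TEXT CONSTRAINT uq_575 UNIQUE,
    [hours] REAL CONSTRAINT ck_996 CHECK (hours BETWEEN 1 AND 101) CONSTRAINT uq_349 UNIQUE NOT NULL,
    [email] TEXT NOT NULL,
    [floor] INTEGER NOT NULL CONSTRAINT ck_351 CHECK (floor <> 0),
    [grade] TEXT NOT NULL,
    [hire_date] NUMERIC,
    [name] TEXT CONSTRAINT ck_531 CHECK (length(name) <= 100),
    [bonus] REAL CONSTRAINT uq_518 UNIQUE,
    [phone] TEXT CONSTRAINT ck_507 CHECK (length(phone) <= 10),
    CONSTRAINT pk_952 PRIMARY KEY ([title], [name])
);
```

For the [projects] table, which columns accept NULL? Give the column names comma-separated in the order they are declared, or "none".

- status: CHECK does not forbid NULL (a CHECK constraint passes when its expression is NULL) → nullable.
- email: part of the PRIMARY KEY, which implies NOT NULL → not nullable.
- score: UNIQUE does not imply NOT NULL → nullable.
- project_id: part of the PRIMARY KEY, which implies NOT NULL → not nullable.
- floor: declared NOT NULL → not nullable.
- location: DEFAULT only fills an omitted column; an explicit NULL is still allowed → nullable.
- hours: no NOT NULL constraint applies → nullable.
- level: part of the PRIMARY KEY, which implies NOT NULL → not nullable.

status, score, location, hours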